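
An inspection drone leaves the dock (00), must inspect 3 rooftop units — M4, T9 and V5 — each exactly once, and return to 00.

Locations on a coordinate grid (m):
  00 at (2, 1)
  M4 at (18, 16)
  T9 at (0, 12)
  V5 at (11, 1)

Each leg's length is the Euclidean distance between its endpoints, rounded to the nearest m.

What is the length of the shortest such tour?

55 m — the shortest possible round trip.

With 3 stops there are 3!/2 = 3 distinct round trips (a route and its reverse cost the same).
00-M4-T9-V5-00: 22+18+16+9 = 65
00-M4-V5-T9-00: 22+17+16+11 = 66
00-T9-M4-V5-00: 11+18+17+9 = 55
The minimum is 55.
One optimal route: 00 → T9 → M4 → V5 → 00 (or its reverse).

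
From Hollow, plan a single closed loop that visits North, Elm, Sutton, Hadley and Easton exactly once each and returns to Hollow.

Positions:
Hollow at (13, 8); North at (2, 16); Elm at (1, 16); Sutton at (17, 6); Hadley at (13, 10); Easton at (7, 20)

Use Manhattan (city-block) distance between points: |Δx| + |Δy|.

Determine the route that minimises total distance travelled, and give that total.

Hollow→North→Elm→Sutton→Hadley→Easton→Hollow: 19+1+26+8+16+18 = 88
Hollow→North→Elm→Sutton→Easton→Hadley→Hollow: 19+1+26+24+16+2 = 88
Hollow→North→Elm→Hadley→Sutton→Easton→Hollow: 19+1+18+8+24+18 = 88
Hollow→North→Elm→Hadley→Easton→Sutton→Hollow: 19+1+18+16+24+6 = 84
Hollow→North→Elm→Easton→Sutton→Hadley→Hollow: 19+1+10+24+8+2 = 64
Hollow→North→Elm→Easton→Hadley→Sutton→Hollow: 19+1+10+16+8+6 = 60
Hollow→North→Sutton→Elm→Hadley→Easton→Hollow: 19+25+26+18+16+18 = 122
Hollow→North→Sutton→Elm→Easton→Hadley→Hollow: 19+25+26+10+16+2 = 98
Hollow→North→Sutton→Hadley→Elm→Easton→Hollow: 19+25+8+18+10+18 = 98
Hollow→North→Sutton→Hadley→Easton→Elm→Hollow: 19+25+8+16+10+20 = 98
Hollow→North→Sutton→Easton→Elm→Hadley→Hollow: 19+25+24+10+18+2 = 98
Hollow→North→Sutton→Easton→Hadley→Elm→Hollow: 19+25+24+16+18+20 = 122
Hollow→North→Hadley→Elm→Sutton→Easton→Hollow: 19+17+18+26+24+18 = 122
Hollow→North→Hadley→Elm→Easton→Sutton→Hollow: 19+17+18+10+24+6 = 94
… (46 more)
The minimum is 60.
One optimal route: Hollow → North → Elm → Easton → Hadley → Sutton → Hollow (or its reverse).

60 — the shortest possible round trip.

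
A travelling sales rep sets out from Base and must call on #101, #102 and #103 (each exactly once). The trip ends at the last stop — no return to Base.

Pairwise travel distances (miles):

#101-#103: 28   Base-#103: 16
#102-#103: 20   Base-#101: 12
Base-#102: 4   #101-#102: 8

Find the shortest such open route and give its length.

There are 3! = 6 possible orderings.
Base - #101 - #102 - #103: 12+8+20 = 40
Base - #101 - #103 - #102: 12+28+20 = 60
Base - #102 - #101 - #103: 4+8+28 = 40
Base - #102 - #103 - #101: 4+20+28 = 52
Base - #103 - #101 - #102: 16+28+8 = 52
Base - #103 - #102 - #101: 16+20+8 = 44
The minimum is 40.
One shortest path: Base → #101 → #102 → #103.

Minimum one-way distance = 40 miles.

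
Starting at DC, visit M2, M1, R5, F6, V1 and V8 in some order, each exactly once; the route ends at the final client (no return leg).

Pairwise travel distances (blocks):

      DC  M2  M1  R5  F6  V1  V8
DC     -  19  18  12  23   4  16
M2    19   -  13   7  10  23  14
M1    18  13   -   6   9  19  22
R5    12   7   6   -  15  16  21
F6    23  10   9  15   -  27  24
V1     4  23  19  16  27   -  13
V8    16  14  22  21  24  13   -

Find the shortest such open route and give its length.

Minimum one-way distance = 53 blocks.

There are 6! = 720 possible orderings.
DC - M2 - M1 - R5 - F6 - V1 - V8: 19+13+6+15+27+13 = 93
DC - M2 - M1 - R5 - F6 - V8 - V1: 19+13+6+15+24+13 = 90
DC - M2 - M1 - R5 - V1 - F6 - V8: 19+13+6+16+27+24 = 105
DC - M2 - M1 - R5 - V1 - V8 - F6: 19+13+6+16+13+24 = 91
DC - M2 - M1 - R5 - V8 - F6 - V1: 19+13+6+21+24+27 = 110
DC - M2 - M1 - R5 - V8 - V1 - F6: 19+13+6+21+13+27 = 99
DC - M2 - M1 - F6 - R5 - V1 - V8: 19+13+9+15+16+13 = 85
DC - M2 - M1 - F6 - R5 - V8 - V1: 19+13+9+15+21+13 = 90
… (712 more)
DC - V1 - V8 - M2 - R5 - M1 - F6: 4+13+14+7+6+9 = 53  ← best
The minimum is 53.
One shortest path: DC → V1 → V8 → M2 → R5 → M1 → F6.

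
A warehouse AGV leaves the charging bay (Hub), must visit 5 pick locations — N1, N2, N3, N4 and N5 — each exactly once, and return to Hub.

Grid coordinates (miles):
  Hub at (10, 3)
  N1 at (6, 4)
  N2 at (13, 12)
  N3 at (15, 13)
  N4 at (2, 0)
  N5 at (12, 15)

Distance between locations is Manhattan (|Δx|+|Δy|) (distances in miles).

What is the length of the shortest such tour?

Shortest round trip = 56 miles.

With 5 stops there are 5!/2 = 60 distinct round trips (a route and its reverse cost the same).
Hub→N1→N2→N3→N4→N5→Hub: 5+15+3+26+25+14 = 88
Hub→N1→N2→N3→N5→N4→Hub: 5+15+3+5+25+11 = 64
Hub→N1→N2→N4→N3→N5→Hub: 5+15+23+26+5+14 = 88
Hub→N1→N2→N4→N5→N3→Hub: 5+15+23+25+5+15 = 88
Hub→N1→N2→N5→N3→N4→Hub: 5+15+4+5+26+11 = 66
Hub→N1→N2→N5→N4→N3→Hub: 5+15+4+25+26+15 = 90
Hub→N1→N3→N2→N4→N5→Hub: 5+18+3+23+25+14 = 88
Hub→N1→N3→N2→N5→N4→Hub: 5+18+3+4+25+11 = 66
Hub→N1→N3→N4→N2→N5→Hub: 5+18+26+23+4+14 = 90
Hub→N1→N3→N4→N5→N2→Hub: 5+18+26+25+4+12 = 90
Hub→N1→N3→N5→N2→N4→Hub: 5+18+5+4+23+11 = 66
Hub→N1→N3→N5→N4→N2→Hub: 5+18+5+25+23+12 = 88
Hub→N1→N4→N2→N3→N5→Hub: 5+8+23+3+5+14 = 58
Hub→N1→N4→N2→N5→N3→Hub: 5+8+23+4+5+15 = 60
… (46 more)
Hub→N2→N3→N5→N1→N4→Hub: 12+3+5+17+8+11 = 56  ← best
The minimum is 56.
One optimal route: Hub → N2 → N3 → N5 → N1 → N4 → Hub (or its reverse).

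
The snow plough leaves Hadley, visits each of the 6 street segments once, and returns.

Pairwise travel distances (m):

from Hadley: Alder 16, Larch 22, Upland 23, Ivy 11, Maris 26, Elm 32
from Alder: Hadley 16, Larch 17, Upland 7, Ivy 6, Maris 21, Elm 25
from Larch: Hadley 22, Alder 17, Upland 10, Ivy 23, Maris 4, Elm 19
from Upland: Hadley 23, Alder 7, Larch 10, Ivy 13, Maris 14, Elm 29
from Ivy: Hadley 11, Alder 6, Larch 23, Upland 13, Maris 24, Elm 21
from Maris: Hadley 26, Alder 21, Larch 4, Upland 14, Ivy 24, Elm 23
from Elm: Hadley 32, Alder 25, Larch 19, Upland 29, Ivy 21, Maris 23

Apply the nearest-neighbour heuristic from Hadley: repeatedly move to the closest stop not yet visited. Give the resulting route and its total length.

93 m along Hadley → Ivy → Alder → Upland → Larch → Maris → Elm → Hadley.

At Hadley the remaining stops are Ivy 11, Alder 16, Larch 22, Upland 23, Maris 26, Elm 32; go to Ivy.
At Ivy the remaining stops are Alder 6, Upland 13, Elm 21, Larch 23, Maris 24; go to Alder.
At Alder the remaining stops are Upland 7, Larch 17, Maris 21, Elm 25; go to Upland.
At Upland the remaining stops are Larch 10, Maris 14, Elm 29; go to Larch.
At Larch the remaining stops are Maris 4, Elm 19; go to Maris.
At Maris the remaining stops are Elm 23; go to Elm.
Return Elm→Hadley: 32.
Total = 11 + 6 + 7 + 10 + 4 + 23 + 32 = 93.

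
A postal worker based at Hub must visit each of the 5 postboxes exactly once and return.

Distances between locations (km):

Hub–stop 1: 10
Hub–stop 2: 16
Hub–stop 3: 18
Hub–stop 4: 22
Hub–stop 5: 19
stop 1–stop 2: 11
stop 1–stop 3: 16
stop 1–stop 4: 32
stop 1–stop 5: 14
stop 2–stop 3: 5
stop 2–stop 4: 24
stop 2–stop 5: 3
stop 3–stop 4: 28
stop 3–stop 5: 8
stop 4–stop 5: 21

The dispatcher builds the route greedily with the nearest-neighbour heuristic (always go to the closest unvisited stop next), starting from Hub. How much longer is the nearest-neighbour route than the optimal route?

Hub: stop 1=10, stop 2=16, stop 3=18, stop 5=19, stop 4=22 ⇒ stop 1
stop 1: stop 2=11, stop 5=14, stop 3=16, stop 4=32 ⇒ stop 2
stop 2: stop 5=3, stop 3=5, stop 4=24 ⇒ stop 5
stop 5: stop 3=8, stop 4=21 ⇒ stop 3
stop 3: stop 4=28 ⇒ stop 4
NN route Hub → stop 1 → stop 2 → stop 5 → stop 3 → stop 4 → Hub costs 82.
Optimal: Hub → stop 1 → stop 2 → stop 3 → stop 5 → stop 4 → Hub costs 77 (by enumerating all 60 distinct tours).
Excess = 82 − 77 = 5.

5 km longer than the optimal tour.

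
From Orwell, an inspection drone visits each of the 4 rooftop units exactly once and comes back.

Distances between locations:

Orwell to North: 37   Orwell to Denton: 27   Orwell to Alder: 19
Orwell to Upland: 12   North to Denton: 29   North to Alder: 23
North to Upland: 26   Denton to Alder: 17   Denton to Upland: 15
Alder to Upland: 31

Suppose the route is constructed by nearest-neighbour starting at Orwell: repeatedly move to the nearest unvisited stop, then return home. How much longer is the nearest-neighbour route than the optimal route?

6 longer than the optimal tour.

Orwell: Upland=12, Alder=19, Denton=27, North=37 ⇒ Upland
Upland: Denton=15, North=26, Alder=31 ⇒ Denton
Denton: Alder=17, North=29 ⇒ Alder
Alder: North=23 ⇒ North
NN route Orwell → Upland → Denton → Alder → North → Orwell costs 104.
Optimal: Orwell → Alder → North → Denton → Upland → Orwell costs 98 (by enumerating all 12 distinct tours).
Excess = 104 − 98 = 6.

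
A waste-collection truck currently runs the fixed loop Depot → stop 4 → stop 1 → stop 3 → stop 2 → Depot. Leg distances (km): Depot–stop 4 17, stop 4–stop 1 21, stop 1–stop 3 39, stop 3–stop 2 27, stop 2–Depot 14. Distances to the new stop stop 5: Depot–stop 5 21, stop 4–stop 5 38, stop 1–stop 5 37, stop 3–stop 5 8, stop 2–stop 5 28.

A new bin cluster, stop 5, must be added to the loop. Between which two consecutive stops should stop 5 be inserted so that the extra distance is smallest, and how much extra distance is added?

+6 km — insert stop 5 between stop 1 and stop 3.

Insertion cost between consecutive stops i–j is d(i,stop 5) + d(stop 5,j) − d(i,j):
  between Depot and stop 4: 21 + 38 − 17 = 42
  between stop 4 and stop 1: 38 + 37 − 21 = 54
  between stop 1 and stop 3: 37 + 8 − 39 = 6
  between stop 3 and stop 2: 8 + 28 − 27 = 9
  between stop 2 and Depot: 28 + 21 − 14 = 35
Cheapest insertion is between stop 1 and stop 3, adding 6.
New total = 118 + 6 = 124.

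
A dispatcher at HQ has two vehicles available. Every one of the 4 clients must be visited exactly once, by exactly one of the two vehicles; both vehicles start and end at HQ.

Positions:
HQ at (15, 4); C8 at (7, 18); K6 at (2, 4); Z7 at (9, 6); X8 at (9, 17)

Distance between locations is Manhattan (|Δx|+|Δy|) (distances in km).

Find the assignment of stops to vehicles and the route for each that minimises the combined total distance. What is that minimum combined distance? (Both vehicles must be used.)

Try each way of splitting the stops between the two vehicles (each non-empty) and, for each split, find the best tour for each vehicle:
  {C8} + {K6, Z7, X8}: 44 + 52 = 96
  {K6} + {C8, Z7, X8}: 26 + 44 = 70
  {C8, K6} + {Z7, X8}: 54 + 38 = 92
  {Z7} + {C8, K6, X8}: 16 + 54 = 70
  {C8, Z7} + {K6, X8}: 44 + 52 = 96
  {K6, Z7} + {C8, X8}: 30 + 44 = 74
  … (7 splits in total)
Best: vehicle 1 HQ → K6 → HQ = 26; vehicle 2 HQ → C8 → X8 → Z7 → HQ = 44; combined 70.

Minimum combined distance: 70 km.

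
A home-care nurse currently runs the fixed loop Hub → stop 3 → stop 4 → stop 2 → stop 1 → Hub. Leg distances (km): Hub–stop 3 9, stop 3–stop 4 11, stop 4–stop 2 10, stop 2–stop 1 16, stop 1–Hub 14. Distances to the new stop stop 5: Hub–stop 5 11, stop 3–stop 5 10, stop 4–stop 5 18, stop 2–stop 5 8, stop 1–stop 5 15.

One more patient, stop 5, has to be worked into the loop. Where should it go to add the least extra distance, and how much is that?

Minimum extra distance: 7 km, inserting stop 5 between stop 2 and stop 1.

Insertion cost between consecutive stops i–j is d(i,stop 5) + d(stop 5,j) − d(i,j):
  between Hub and stop 3: 11 + 10 − 9 = 12
  between stop 3 and stop 4: 10 + 18 − 11 = 17
  between stop 4 and stop 2: 18 + 8 − 10 = 16
  between stop 2 and stop 1: 8 + 15 − 16 = 7
  between stop 1 and Hub: 15 + 11 − 14 = 12
Cheapest insertion is between stop 2 and stop 1, adding 7.
New total = 60 + 7 = 67.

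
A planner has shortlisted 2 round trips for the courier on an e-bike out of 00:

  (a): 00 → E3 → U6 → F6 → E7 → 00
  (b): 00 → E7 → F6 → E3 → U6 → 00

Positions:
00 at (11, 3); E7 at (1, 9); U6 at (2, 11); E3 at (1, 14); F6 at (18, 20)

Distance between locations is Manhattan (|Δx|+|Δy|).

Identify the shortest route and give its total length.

Shortest is (b), total 88.

(a): 21 + 4 + 25 + 28 + 16 = 94
(b): 16 + 28 + 23 + 4 + 17 = 88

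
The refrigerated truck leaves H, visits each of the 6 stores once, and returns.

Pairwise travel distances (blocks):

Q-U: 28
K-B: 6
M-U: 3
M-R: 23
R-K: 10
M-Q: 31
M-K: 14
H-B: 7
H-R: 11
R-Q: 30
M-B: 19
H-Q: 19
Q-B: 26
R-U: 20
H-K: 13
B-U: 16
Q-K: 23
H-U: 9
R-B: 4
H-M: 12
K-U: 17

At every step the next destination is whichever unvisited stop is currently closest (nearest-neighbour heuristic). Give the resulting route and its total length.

From H: distances to unvisited — B=7, U=9, R=11, M=12, K=13, Q=19. Nearest is B (7).
From B: distances to unvisited — R=4, K=6, U=16, M=19, Q=26. Nearest is R (4).
From R: distances to unvisited — K=10, U=20, M=23, Q=30. Nearest is K (10).
From K: distances to unvisited — M=14, U=17, Q=23. Nearest is M (14).
From M: distances to unvisited — U=3, Q=31. Nearest is U (3).
From U: distances to unvisited — Q=28. Nearest is Q (28).
Return Q→H: 19.
Total = 7 + 4 + 10 + 14 + 3 + 28 + 19 = 85.

Total distance 85 blocks via the nearest-neighbour route H → B → R → K → M → U → Q → H.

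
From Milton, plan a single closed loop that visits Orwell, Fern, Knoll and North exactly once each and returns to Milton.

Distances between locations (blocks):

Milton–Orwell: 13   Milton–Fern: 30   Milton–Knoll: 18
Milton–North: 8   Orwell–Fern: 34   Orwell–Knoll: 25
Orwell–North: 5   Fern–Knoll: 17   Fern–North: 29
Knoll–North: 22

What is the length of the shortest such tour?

Minimum total distance: 82 blocks.

Milton→Orwell→Fern→Knoll→North→Milton: 13+34+17+22+8 = 94
Milton→Orwell→Fern→North→Knoll→Milton: 13+34+29+22+18 = 116
Milton→Orwell→Knoll→Fern→North→Milton: 13+25+17+29+8 = 92
Milton→Orwell→Knoll→North→Fern→Milton: 13+25+22+29+30 = 119
Milton→Orwell→North→Fern→Knoll→Milton: 13+5+29+17+18 = 82
Milton→Orwell→North→Knoll→Fern→Milton: 13+5+22+17+30 = 87
Milton→Fern→Orwell→Knoll→North→Milton: 30+34+25+22+8 = 119
Milton→Fern→Orwell→North→Knoll→Milton: 30+34+5+22+18 = 109
Milton→Fern→Knoll→Orwell→North→Milton: 30+17+25+5+8 = 85
Milton→Fern→North→Orwell→Knoll→Milton: 30+29+5+25+18 = 107
Milton→Knoll→Orwell→Fern→North→Milton: 18+25+34+29+8 = 114
Milton→Knoll→Fern→Orwell→North→Milton: 18+17+34+5+8 = 82
The minimum is 82.
One optimal route: Milton → Orwell → North → Fern → Knoll → Milton (or its reverse).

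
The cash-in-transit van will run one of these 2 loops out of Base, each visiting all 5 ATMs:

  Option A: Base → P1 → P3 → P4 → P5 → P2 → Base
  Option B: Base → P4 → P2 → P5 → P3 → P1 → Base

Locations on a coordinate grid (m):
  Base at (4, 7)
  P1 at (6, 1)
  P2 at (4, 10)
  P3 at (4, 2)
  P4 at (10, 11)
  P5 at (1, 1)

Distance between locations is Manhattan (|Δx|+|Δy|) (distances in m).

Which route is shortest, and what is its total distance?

Shortest is Option B, total 44 m.

Option A: 8 + 3 + 15 + 19 + 12 + 3 = 60
Option B: 10 + 7 + 12 + 4 + 3 + 8 = 44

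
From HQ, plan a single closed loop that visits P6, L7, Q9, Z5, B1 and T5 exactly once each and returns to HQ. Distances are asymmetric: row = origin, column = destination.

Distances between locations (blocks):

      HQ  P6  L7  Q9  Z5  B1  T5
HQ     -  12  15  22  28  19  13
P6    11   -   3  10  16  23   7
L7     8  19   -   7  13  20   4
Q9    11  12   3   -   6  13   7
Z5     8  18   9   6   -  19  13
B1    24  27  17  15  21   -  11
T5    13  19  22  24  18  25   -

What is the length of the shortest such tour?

71 blocks — the shortest possible round trip.

HQ - P6 - L7 - Q9 - Z5 - B1 - T5 - HQ: 12+3+7+6+19+11+13 = 71
HQ - P6 - L7 - Q9 - Z5 - T5 - B1 - HQ: 12+3+7+6+13+25+24 = 90
HQ - P6 - L7 - Q9 - B1 - Z5 - T5 - HQ: 12+3+7+13+21+13+13 = 82
HQ - P6 - L7 - Q9 - B1 - T5 - Z5 - HQ: 12+3+7+13+11+18+8 = 72
HQ - P6 - L7 - Q9 - T5 - Z5 - B1 - HQ: 12+3+7+7+18+19+24 = 90
HQ - P6 - L7 - Q9 - T5 - B1 - Z5 - HQ: 12+3+7+7+25+21+8 = 83
HQ - P6 - L7 - Z5 - Q9 - B1 - T5 - HQ: 12+3+13+6+13+11+13 = 71
HQ - P6 - L7 - Z5 - Q9 - T5 - B1 - HQ: 12+3+13+6+7+25+24 = 90
… (712 more)
The minimum is 71.
One optimal route: HQ → P6 → L7 → Q9 → Z5 → B1 → T5 → HQ.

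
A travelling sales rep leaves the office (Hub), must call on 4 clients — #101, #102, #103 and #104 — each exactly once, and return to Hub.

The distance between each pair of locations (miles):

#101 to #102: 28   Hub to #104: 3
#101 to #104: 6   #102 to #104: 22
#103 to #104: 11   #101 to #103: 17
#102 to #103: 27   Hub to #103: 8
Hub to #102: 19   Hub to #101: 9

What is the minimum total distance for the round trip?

Shortest round trip = 72 miles.

There are 12 distinct closed tours to check (reversals are equivalent).
Hub→#101→#102→#103→#104→Hub: 9+28+27+11+3 = 78
Hub→#101→#102→#104→#103→Hub: 9+28+22+11+8 = 78
Hub→#101→#103→#102→#104→Hub: 9+17+27+22+3 = 78
Hub→#101→#103→#104→#102→Hub: 9+17+11+22+19 = 78
Hub→#101→#104→#102→#103→Hub: 9+6+22+27+8 = 72
Hub→#101→#104→#103→#102→Hub: 9+6+11+27+19 = 72
Hub→#102→#101→#103→#104→Hub: 19+28+17+11+3 = 78
Hub→#102→#101→#104→#103→Hub: 19+28+6+11+8 = 72
Hub→#102→#103→#101→#104→Hub: 19+27+17+6+3 = 72
Hub→#102→#104→#101→#103→Hub: 19+22+6+17+8 = 72
Hub→#103→#101→#102→#104→Hub: 8+17+28+22+3 = 78
Hub→#103→#102→#101→#104→Hub: 8+27+28+6+3 = 72
The minimum is 72.
One optimal route: Hub → #101 → #104 → #102 → #103 → Hub (or its reverse).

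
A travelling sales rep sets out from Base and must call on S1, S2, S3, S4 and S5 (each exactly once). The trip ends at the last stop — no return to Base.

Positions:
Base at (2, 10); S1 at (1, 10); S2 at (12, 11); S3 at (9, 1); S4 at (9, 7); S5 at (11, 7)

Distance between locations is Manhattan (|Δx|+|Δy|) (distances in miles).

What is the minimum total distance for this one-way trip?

There are 5! = 120 possible orderings.
Base - S1 - S2 - S3 - S4 - S5: 1+12+13+6+2 = 34
Base - S1 - S2 - S3 - S5 - S4: 1+12+13+8+2 = 36
Base - S1 - S2 - S4 - S3 - S5: 1+12+7+6+8 = 34
Base - S1 - S2 - S4 - S5 - S3: 1+12+7+2+8 = 30
Base - S1 - S2 - S5 - S3 - S4: 1+12+5+8+6 = 32
Base - S1 - S2 - S5 - S4 - S3: 1+12+5+2+6 = 26
Base - S1 - S3 - S2 - S4 - S5: 1+17+13+7+2 = 40
Base - S1 - S3 - S2 - S5 - S4: 1+17+13+5+2 = 38
Base - S1 - S3 - S4 - S2 - S5: 1+17+6+7+5 = 36
Base - S1 - S3 - S4 - S5 - S2: 1+17+6+2+5 = 31
Base - S1 - S3 - S5 - S2 - S4: 1+17+8+5+7 = 38
Base - S1 - S3 - S5 - S4 - S2: 1+17+8+2+7 = 35
Base - S1 - S4 - S2 - S3 - S5: 1+11+7+13+8 = 40
Base - S1 - S4 - S2 - S5 - S3: 1+11+7+5+8 = 32
… (106 more)
The minimum is 26.
One shortest path: Base → S1 → S2 → S5 → S4 → S3.

26 miles — the minimum one-way total.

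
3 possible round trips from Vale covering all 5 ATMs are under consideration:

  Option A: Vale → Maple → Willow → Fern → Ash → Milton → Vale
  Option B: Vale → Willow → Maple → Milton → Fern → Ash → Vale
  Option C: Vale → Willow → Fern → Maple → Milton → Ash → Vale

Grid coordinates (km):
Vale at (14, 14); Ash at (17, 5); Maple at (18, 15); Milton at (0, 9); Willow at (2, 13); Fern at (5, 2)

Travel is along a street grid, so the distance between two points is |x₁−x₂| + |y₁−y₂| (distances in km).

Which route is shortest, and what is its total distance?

Option A: 5 + 18 + 14 + 15 + 21 + 19 = 92
Option B: 13 + 18 + 24 + 12 + 15 + 12 = 94
Option C: 13 + 14 + 26 + 24 + 21 + 12 = 110

92 km — Option A is the shortest.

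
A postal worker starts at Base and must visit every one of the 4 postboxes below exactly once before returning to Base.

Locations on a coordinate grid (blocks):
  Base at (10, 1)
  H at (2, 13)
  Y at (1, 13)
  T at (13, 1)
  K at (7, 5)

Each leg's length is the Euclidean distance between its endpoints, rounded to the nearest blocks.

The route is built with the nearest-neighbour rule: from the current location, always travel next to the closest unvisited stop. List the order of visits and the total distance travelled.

35 blocks along Base → T → K → H → Y → Base.

At Base the remaining stops are T 3, K 5, H 14, Y 15; go to T.
At T the remaining stops are K 7, H 16, Y 17; go to K.
At K the remaining stops are H 9, Y 10; go to H.
At H the remaining stops are Y 1; go to Y.
Return Y→Base: 15.
Total = 3 + 7 + 9 + 1 + 15 = 35.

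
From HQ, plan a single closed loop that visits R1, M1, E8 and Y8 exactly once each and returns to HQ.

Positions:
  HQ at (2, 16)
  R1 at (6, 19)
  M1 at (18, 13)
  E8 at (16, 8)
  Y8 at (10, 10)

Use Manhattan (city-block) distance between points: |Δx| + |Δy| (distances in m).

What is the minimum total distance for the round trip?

HQ→R1→M1→E8→Y8→HQ: 7+18+7+8+14 = 54
HQ→R1→M1→Y8→E8→HQ: 7+18+11+8+22 = 66
HQ→R1→E8→M1→Y8→HQ: 7+21+7+11+14 = 60
HQ→R1→E8→Y8→M1→HQ: 7+21+8+11+19 = 66
HQ→R1→Y8→M1→E8→HQ: 7+13+11+7+22 = 60
HQ→R1→Y8→E8→M1→HQ: 7+13+8+7+19 = 54
HQ→M1→R1→E8→Y8→HQ: 19+18+21+8+14 = 80
HQ→M1→R1→Y8→E8→HQ: 19+18+13+8+22 = 80
HQ→M1→E8→R1→Y8→HQ: 19+7+21+13+14 = 74
HQ→M1→Y8→R1→E8→HQ: 19+11+13+21+22 = 86
HQ→E8→R1→M1→Y8→HQ: 22+21+18+11+14 = 86
HQ→E8→M1→R1→Y8→HQ: 22+7+18+13+14 = 74
The minimum is 54.
One optimal route: HQ → R1 → M1 → E8 → Y8 → HQ (or its reverse).

Shortest round trip = 54 m.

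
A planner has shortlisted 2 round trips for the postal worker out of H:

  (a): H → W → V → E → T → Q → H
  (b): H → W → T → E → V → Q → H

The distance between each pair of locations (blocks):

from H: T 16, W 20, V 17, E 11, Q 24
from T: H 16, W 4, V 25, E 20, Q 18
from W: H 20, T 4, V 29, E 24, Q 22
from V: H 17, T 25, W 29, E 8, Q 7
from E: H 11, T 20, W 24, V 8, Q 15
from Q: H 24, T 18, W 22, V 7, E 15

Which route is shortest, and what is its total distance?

(a): 20 + 29 + 8 + 20 + 18 + 24 = 119
(b): 20 + 4 + 20 + 8 + 7 + 24 = 83

Shortest is (b), total 83 blocks.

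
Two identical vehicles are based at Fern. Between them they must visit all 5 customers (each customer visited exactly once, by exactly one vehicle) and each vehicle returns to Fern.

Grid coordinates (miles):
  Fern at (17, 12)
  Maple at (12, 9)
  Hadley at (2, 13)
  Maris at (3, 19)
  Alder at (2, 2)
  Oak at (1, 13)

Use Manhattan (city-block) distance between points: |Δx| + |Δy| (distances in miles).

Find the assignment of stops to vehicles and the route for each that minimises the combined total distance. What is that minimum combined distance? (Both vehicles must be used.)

There are 2^4 − 1 = 15 ways to divide the 5 stops into two non-empty groups. For each, the best each vehicle can do is its own shortest tour through its group:
  {Maple} + {Hadley, Maris, Alder, Oak}: 16 + 66 = 82
  {Hadley} + {Maple, Maris, Alder, Oak}: 32 + 66 = 98
  {Maple, Hadley} + {Maris, Alder, Oak}: 38 + 66 = 104
  {Maris} + {Maple, Hadley, Alder, Oak}: 42 + 54 = 96
  {Maple, Maris} + {Hadley, Alder, Oak}: 48 + 54 = 102
  {Hadley, Maris} + {Maple, Alder, Oak}: 44 + 54 = 98
  … (15 splits in total)
Best: vehicle 1 Fern → Maple → Fern = 16; vehicle 2 Fern → Maris → Hadley → Oak → Alder → Fern = 66; combined 82.

82 miles — the smallest possible combined total.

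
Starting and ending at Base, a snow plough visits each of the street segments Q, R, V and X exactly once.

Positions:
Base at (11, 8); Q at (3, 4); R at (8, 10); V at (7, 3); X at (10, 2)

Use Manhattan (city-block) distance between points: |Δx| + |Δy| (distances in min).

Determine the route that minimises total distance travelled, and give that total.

32 min — the shortest possible round trip.

With 4 stops there are 4!/2 = 12 distinct round trips (a route and its reverse cost the same).
Base→Q→R→V→X→Base: 12+11+8+4+7 = 42
Base→Q→R→X→V→Base: 12+11+10+4+9 = 46
Base→Q→V→R→X→Base: 12+5+8+10+7 = 42
Base→Q→V→X→R→Base: 12+5+4+10+5 = 36
Base→Q→X→R→V→Base: 12+9+10+8+9 = 48
Base→Q→X→V→R→Base: 12+9+4+8+5 = 38
Base→R→Q→V→X→Base: 5+11+5+4+7 = 32
Base→R→Q→X→V→Base: 5+11+9+4+9 = 38
Base→R→V→Q→X→Base: 5+8+5+9+7 = 34
Base→R→X→Q→V→Base: 5+10+9+5+9 = 38
Base→V→Q→R→X→Base: 9+5+11+10+7 = 42
Base→V→R→Q→X→Base: 9+8+11+9+7 = 44
The minimum is 32.
One optimal route: Base → R → Q → V → X → Base (or its reverse).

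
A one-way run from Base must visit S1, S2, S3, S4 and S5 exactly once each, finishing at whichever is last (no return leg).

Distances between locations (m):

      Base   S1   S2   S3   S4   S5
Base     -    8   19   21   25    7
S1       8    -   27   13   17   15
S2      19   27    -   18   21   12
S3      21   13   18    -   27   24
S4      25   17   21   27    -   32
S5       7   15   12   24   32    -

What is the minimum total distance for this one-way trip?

Minimum one-way distance = 67 m.

There are 5! = 120 possible orderings.
Base→S1→S2→S3→S4→S5: 8+27+18+27+32 = 112
Base→S1→S2→S3→S5→S4: 8+27+18+24+32 = 109
Base→S1→S2→S4→S3→S5: 8+27+21+27+24 = 107
Base→S1→S2→S4→S5→S3: 8+27+21+32+24 = 112
Base→S1→S2→S5→S3→S4: 8+27+12+24+27 = 98
Base→S1→S2→S5→S4→S3: 8+27+12+32+27 = 106
Base→S1→S3→S2→S4→S5: 8+13+18+21+32 = 92
Base→S1→S3→S2→S5→S4: 8+13+18+12+32 = 83
Base→S1→S3→S4→S2→S5: 8+13+27+21+12 = 81
Base→S1→S3→S4→S5→S2: 8+13+27+32+12 = 92
Base→S1→S3→S5→S2→S4: 8+13+24+12+21 = 78
Base→S1→S3→S5→S4→S2: 8+13+24+32+21 = 98
Base→S1→S4→S2→S3→S5: 8+17+21+18+24 = 88
Base→S1→S4→S2→S5→S3: 8+17+21+12+24 = 82
… (106 more)
Base→S5→S2→S3→S1→S4: 7+12+18+13+17 = 67  ← best
The minimum is 67.
One shortest path: Base → S5 → S2 → S3 → S1 → S4.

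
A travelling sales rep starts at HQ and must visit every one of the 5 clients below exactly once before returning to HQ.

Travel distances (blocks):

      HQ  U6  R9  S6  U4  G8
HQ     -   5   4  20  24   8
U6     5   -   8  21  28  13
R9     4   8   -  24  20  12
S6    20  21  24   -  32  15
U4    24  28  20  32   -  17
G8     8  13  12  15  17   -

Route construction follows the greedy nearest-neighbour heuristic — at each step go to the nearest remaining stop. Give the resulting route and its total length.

Total distance 96 blocks via the nearest-neighbour route HQ → R9 → U6 → G8 → S6 → U4 → HQ.

From HQ: distances to unvisited — R9=4, U6=5, G8=8, S6=20, U4=24. Nearest is R9 (4).
From R9: distances to unvisited — U6=8, G8=12, U4=20, S6=24. Nearest is U6 (8).
From U6: distances to unvisited — G8=13, S6=21, U4=28. Nearest is G8 (13).
From G8: distances to unvisited — S6=15, U4=17. Nearest is S6 (15).
From S6: distances to unvisited — U4=32. Nearest is U4 (32).
Return U4→HQ: 24.
Total = 4 + 8 + 13 + 15 + 32 + 24 = 96.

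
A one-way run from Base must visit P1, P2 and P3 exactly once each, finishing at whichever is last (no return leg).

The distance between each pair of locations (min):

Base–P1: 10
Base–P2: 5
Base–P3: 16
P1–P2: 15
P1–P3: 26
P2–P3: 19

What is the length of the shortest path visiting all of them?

Shortest open route: 44 min.

There are 3! = 6 possible orderings.
Base→P1→P2→P3: 10+15+19 = 44
Base→P1→P3→P2: 10+26+19 = 55
Base→P2→P1→P3: 5+15+26 = 46
Base→P2→P3→P1: 5+19+26 = 50
Base→P3→P1→P2: 16+26+15 = 57
Base→P3→P2→P1: 16+19+15 = 50
The minimum is 44.
One shortest path: Base → P1 → P2 → P3.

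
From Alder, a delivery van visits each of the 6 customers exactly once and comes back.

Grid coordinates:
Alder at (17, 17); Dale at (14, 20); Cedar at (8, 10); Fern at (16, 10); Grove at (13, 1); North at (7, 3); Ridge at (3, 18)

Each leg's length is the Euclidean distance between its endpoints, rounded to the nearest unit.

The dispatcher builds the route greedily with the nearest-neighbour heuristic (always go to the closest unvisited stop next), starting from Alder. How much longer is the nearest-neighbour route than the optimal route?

Excess over optimum: 16.

From Alder: Dale=4, Fern=7, Cedar=11, Ridge=14, Grove=16, North=17 → choose Dale (4).
From Dale: Fern=10, Ridge=11, Cedar=12, North=18, Grove=19 → choose Fern (10).
From Fern: Cedar=8, Grove=9, North=11, Ridge=15 → choose Cedar (8).
From Cedar: North=7, Ridge=9, Grove=10 → choose North (7).
From North: Grove=6, Ridge=16 → choose Grove (6).
From Grove: Ridge=20 → choose Ridge (20).
NN route Alder → Dale → Fern → Cedar → North → Grove → Ridge → Alder costs 69.
Optimal: Alder → Dale → Ridge → Cedar → North → Grove → Fern → Alder costs 53 (by enumerating all 360 distinct tours).
Excess = 69 − 53 = 16.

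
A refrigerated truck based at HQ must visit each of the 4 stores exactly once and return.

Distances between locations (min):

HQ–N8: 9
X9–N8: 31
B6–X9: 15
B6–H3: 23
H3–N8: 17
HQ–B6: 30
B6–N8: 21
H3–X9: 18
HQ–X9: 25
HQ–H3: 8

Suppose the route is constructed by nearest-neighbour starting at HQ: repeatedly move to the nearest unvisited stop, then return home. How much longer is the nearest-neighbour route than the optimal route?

HQ: H3=8, N8=9, X9=25, B6=30 ⇒ H3
H3: N8=17, X9=18, B6=23 ⇒ N8
N8: B6=21, X9=31 ⇒ B6
B6: X9=15 ⇒ X9
NN route HQ → H3 → N8 → B6 → X9 → HQ costs 86.
Optimal: HQ → H3 → X9 → B6 → N8 → HQ costs 71 (by enumerating all 12 distinct tours).
Excess = 86 − 71 = 15.

Excess over optimum: 15 min.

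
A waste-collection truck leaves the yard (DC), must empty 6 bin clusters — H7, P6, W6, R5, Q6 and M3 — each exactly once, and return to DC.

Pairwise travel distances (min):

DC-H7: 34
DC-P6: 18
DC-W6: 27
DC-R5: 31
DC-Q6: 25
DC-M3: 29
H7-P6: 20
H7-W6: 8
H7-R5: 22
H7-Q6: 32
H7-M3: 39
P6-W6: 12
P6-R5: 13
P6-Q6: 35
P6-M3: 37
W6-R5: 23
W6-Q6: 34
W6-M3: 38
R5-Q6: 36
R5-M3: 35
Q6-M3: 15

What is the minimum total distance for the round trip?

There are 360 distinct closed tours to check (reversals are equivalent).
DC-H7-P6-W6-R5-Q6-M3-DC: 34+20+12+23+36+15+29 = 169
DC-H7-P6-W6-R5-M3-Q6-DC: 34+20+12+23+35+15+25 = 164
DC-H7-P6-W6-Q6-R5-M3-DC: 34+20+12+34+36+35+29 = 200
DC-H7-P6-W6-Q6-M3-R5-DC: 34+20+12+34+15+35+31 = 181
DC-H7-P6-W6-M3-R5-Q6-DC: 34+20+12+38+35+36+25 = 200
DC-H7-P6-W6-M3-Q6-R5-DC: 34+20+12+38+15+36+31 = 186
DC-H7-P6-R5-W6-Q6-M3-DC: 34+20+13+23+34+15+29 = 168
DC-H7-P6-R5-W6-M3-Q6-DC: 34+20+13+23+38+15+25 = 168
… (352 more)
DC-P6-W6-H7-R5-M3-Q6-DC: 18+12+8+22+35+15+25 = 135  ← best
The minimum is 135.
One optimal route: DC → P6 → W6 → H7 → R5 → M3 → Q6 → DC (or its reverse).

135 min — the shortest possible round trip.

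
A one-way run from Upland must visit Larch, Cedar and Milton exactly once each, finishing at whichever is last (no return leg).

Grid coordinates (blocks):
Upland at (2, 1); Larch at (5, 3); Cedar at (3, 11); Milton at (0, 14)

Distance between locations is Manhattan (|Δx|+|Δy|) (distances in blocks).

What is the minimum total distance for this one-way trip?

There are 3! = 6 possible orderings.
Upland - Larch - Cedar - Milton: 5+10+6 = 21
Upland - Larch - Milton - Cedar: 5+16+6 = 27
Upland - Cedar - Larch - Milton: 11+10+16 = 37
Upland - Cedar - Milton - Larch: 11+6+16 = 33
Upland - Milton - Larch - Cedar: 15+16+10 = 41
Upland - Milton - Cedar - Larch: 15+6+10 = 31
The minimum is 21.
One shortest path: Upland → Larch → Cedar → Milton.

Minimum one-way distance = 21 blocks.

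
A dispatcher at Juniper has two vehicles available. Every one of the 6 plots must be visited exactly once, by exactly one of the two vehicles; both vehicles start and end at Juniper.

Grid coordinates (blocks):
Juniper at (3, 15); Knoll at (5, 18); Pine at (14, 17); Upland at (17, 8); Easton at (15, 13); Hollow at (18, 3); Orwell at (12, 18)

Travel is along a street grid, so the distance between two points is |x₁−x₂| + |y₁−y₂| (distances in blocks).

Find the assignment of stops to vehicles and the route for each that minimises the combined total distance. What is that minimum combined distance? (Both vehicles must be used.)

70 blocks — the smallest possible combined total.

Try each way of splitting the stops between the two vehicles (each non-empty) and, for each split, find the best tour for each vehicle:
  {Knoll} + {Pine, Upland, Easton, Hollow, Orwell}: 10 + 60 = 70
  {Pine} + {Knoll, Upland, Easton, Hollow, Orwell}: 26 + 60 = 86
  {Knoll, Pine} + {Upland, Easton, Hollow, Orwell}: 28 + 60 = 88
  {Upland} + {Knoll, Pine, Easton, Hollow, Orwell}: 42 + 60 = 102
  {Knoll, Upland} + {Pine, Easton, Hollow, Orwell}: 48 + 60 = 108
  {Pine, Upland} + {Knoll, Easton, Hollow, Orwell}: 46 + 60 = 106
  … (31 splits in total)
Best: vehicle 1 Juniper → Knoll → Juniper = 10; vehicle 2 Juniper → Upland → Hollow → Easton → Pine → Orwell → Juniper = 60; combined 70.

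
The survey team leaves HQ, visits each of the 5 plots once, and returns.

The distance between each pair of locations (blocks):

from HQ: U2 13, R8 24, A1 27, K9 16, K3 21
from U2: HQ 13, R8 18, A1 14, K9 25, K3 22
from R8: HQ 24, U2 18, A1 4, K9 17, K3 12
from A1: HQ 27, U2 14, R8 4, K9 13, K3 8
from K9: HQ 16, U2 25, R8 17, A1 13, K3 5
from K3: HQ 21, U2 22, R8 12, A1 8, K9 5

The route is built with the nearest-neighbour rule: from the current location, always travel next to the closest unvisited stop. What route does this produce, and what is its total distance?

From HQ: distances to unvisited — U2=13, K9=16, K3=21, R8=24, A1=27. Nearest is U2 (13).
From U2: distances to unvisited — A1=14, R8=18, K3=22, K9=25. Nearest is A1 (14).
From A1: distances to unvisited — R8=4, K3=8, K9=13. Nearest is R8 (4).
From R8: distances to unvisited — K3=12, K9=17. Nearest is K3 (12).
From K3: distances to unvisited — K9=5. Nearest is K9 (5).
Return K9→HQ: 16.
Total = 13 + 14 + 4 + 12 + 5 + 16 = 64.

Total distance 64 blocks via the nearest-neighbour route HQ → U2 → A1 → R8 → K3 → K9 → HQ.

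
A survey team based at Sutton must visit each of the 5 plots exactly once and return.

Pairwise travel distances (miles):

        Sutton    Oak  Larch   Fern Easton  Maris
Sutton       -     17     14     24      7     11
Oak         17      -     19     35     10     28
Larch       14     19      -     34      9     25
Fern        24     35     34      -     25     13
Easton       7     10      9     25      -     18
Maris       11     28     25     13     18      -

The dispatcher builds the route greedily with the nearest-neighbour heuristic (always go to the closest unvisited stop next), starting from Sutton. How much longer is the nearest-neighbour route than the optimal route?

The nearest-neighbour route is 8 miles longer than optimal.

Sutton: Easton=7, Maris=11, Larch=14, Oak=17, Fern=24 ⇒ Easton
Easton: Larch=9, Oak=10, Maris=18, Fern=25 ⇒ Larch
Larch: Oak=19, Maris=25, Fern=34 ⇒ Oak
Oak: Maris=28, Fern=35 ⇒ Maris
Maris: Fern=13 ⇒ Fern
NN route Sutton → Easton → Larch → Oak → Maris → Fern → Sutton costs 100.
Optimal: Sutton → Larch → Oak → Easton → Fern → Maris → Sutton costs 92 (by enumerating all 60 distinct tours).
Excess = 100 − 92 = 8.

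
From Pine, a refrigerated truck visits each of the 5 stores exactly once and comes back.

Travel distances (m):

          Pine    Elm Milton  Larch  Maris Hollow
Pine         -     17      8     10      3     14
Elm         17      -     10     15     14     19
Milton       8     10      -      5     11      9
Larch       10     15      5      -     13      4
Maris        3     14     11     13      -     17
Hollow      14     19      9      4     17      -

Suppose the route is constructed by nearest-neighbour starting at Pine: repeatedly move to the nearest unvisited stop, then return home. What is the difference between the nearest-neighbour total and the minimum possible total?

Pine: Maris=3, Milton=8, Larch=10, Hollow=14, Elm=17 ⇒ Maris
Maris: Milton=11, Larch=13, Elm=14, Hollow=17 ⇒ Milton
Milton: Larch=5, Hollow=9, Elm=10 ⇒ Larch
Larch: Hollow=4, Elm=15 ⇒ Hollow
Hollow: Elm=19 ⇒ Elm
NN route Pine → Maris → Milton → Larch → Hollow → Elm → Pine costs 59.
Optimal: Pine → Larch → Hollow → Milton → Elm → Maris → Pine costs 50 (by enumerating all 60 distinct tours).
Excess = 59 − 50 = 9.

The nearest-neighbour route is 9 m longer than optimal.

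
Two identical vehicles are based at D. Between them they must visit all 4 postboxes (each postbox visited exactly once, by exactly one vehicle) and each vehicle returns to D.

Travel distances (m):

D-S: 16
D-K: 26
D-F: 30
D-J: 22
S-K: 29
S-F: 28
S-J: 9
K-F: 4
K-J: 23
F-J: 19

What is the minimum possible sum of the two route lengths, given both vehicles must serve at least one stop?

103 m — the smallest possible combined total.

Check every non-empty split of the stops between the two vehicles; for each half take its own optimal tour:
  {S} + {K, F, J}: 32 + 71 = 103
  {K} + {S, F, J}: 52 + 74 = 126
  {S, K} + {F, J}: 71 + 71 = 142
  {F} + {S, K, J}: 60 + 74 = 134
  {S, F} + {K, J}: 74 + 71 = 145
  {K, F} + {S, J}: 60 + 47 = 107
  … (7 splits in total)
Best: vehicle 1 D → S → D = 32; vehicle 2 D → K → F → J → D = 71; combined 103.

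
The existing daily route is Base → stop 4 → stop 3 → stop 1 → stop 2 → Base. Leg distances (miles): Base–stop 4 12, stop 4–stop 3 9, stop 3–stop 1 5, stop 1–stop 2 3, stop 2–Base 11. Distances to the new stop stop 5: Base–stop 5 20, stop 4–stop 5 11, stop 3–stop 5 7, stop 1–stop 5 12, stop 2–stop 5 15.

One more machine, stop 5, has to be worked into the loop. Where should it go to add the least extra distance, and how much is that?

Adding 9 miles by placing stop 5 on the stop 4–stop 3 leg.

Insertion cost between consecutive stops i–j is d(i,stop 5) + d(stop 5,j) − d(i,j):
  between Base and stop 4: 20 + 11 − 12 = 19
  between stop 4 and stop 3: 11 + 7 − 9 = 9
  between stop 3 and stop 1: 7 + 12 − 5 = 14
  between stop 1 and stop 2: 12 + 15 − 3 = 24
  between stop 2 and Base: 15 + 20 − 11 = 24
Cheapest insertion is between stop 4 and stop 3, adding 9.
New total = 40 + 9 = 49.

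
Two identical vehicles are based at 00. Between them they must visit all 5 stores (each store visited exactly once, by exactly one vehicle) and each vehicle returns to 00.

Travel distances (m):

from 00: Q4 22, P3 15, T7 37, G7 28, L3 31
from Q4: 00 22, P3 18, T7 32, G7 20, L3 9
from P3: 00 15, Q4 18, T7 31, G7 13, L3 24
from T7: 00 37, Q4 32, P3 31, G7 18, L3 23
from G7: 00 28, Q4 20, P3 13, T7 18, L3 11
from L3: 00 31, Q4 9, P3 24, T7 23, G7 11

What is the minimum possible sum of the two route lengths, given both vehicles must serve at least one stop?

Check every non-empty split of the stops between the two vehicles; for each half take its own optimal tour:
  {Q4} + {P3, T7, G7, L3}: 44 + 99 = 143
  {P3} + {Q4, T7, G7, L3}: 30 + 97 = 127
  {Q4, P3} + {T7, G7, L3}: 55 + 97 = 152
  {T7} + {Q4, P3, G7, L3}: 74 + 70 = 144
  {Q4, T7} + {P3, G7, L3}: 91 + 70 = 161
  {P3, T7} + {Q4, G7, L3}: 83 + 70 = 153
  … (15 splits in total)
Best: vehicle 1 00 → P3 → 00 = 30; vehicle 2 00 → Q4 → L3 → G7 → T7 → 00 = 97; combined 127.

Minimum combined distance: 127 m.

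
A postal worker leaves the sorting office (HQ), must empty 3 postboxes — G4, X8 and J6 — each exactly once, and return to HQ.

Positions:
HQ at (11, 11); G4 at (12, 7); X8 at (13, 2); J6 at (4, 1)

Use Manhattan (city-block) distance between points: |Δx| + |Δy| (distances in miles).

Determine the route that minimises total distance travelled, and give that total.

HQ→G4→X8→J6→HQ: 5+6+10+17 = 38
HQ→G4→J6→X8→HQ: 5+14+10+11 = 40
HQ→X8→G4→J6→HQ: 11+6+14+17 = 48
The minimum is 38.
One optimal route: HQ → G4 → X8 → J6 → HQ (or its reverse).

Minimum total distance: 38 miles.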